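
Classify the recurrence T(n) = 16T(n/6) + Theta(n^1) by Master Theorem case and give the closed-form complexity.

Master Theorem for T(n) = 16T(n/6) + O(n^1):

a = 16, b = 6, c = 1
log_b(a) = log_6(16) = 1.5474

Case 1: c = 1 < log_6(16) = 1.5474
T(n) = O(n^(log_6 16))

For T(n) = 16T(n/6) + O(n^1): log_6(16) = 1.5474. This is Case 1 of the Master Theorem (c < log_b(a), work dominated by leaves), giving O(n^(log_6 16)).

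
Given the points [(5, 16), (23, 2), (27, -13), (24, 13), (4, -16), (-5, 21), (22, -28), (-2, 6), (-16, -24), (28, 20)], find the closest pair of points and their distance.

Computing all pairwise distances among 10 points:

d((5, 16), (23, 2)) = 22.8035
d((5, 16), (27, -13)) = 36.4005
d((5, 16), (24, 13)) = 19.2354
d((5, 16), (4, -16)) = 32.0156
d((5, 16), (-5, 21)) = 11.1803
d((5, 16), (22, -28)) = 47.1699
d((5, 16), (-2, 6)) = 12.2066
d((5, 16), (-16, -24)) = 45.1774
d((5, 16), (28, 20)) = 23.3452
d((23, 2), (27, -13)) = 15.5242
d((23, 2), (24, 13)) = 11.0454
d((23, 2), (4, -16)) = 26.1725
d((23, 2), (-5, 21)) = 33.8378
d((23, 2), (22, -28)) = 30.0167
d((23, 2), (-2, 6)) = 25.318
d((23, 2), (-16, -24)) = 46.8722
d((23, 2), (28, 20)) = 18.6815
d((27, -13), (24, 13)) = 26.1725
d((27, -13), (4, -16)) = 23.1948
d((27, -13), (-5, 21)) = 46.6905
d((27, -13), (22, -28)) = 15.8114
d((27, -13), (-2, 6)) = 34.6699
d((27, -13), (-16, -24)) = 44.3847
d((27, -13), (28, 20)) = 33.0151
d((24, 13), (4, -16)) = 35.2278
d((24, 13), (-5, 21)) = 30.0832
d((24, 13), (22, -28)) = 41.0488
d((24, 13), (-2, 6)) = 26.9258
d((24, 13), (-16, -24)) = 54.4885
d((24, 13), (28, 20)) = 8.0623 <-- minimum
d((4, -16), (-5, 21)) = 38.0789
d((4, -16), (22, -28)) = 21.6333
d((4, -16), (-2, 6)) = 22.8035
d((4, -16), (-16, -24)) = 21.5407
d((4, -16), (28, 20)) = 43.2666
d((-5, 21), (22, -28)) = 55.9464
d((-5, 21), (-2, 6)) = 15.2971
d((-5, 21), (-16, -24)) = 46.3249
d((-5, 21), (28, 20)) = 33.0151
d((22, -28), (-2, 6)) = 41.6173
d((22, -28), (-16, -24)) = 38.2099
d((22, -28), (28, 20)) = 48.3735
d((-2, 6), (-16, -24)) = 33.1059
d((-2, 6), (28, 20)) = 33.1059
d((-16, -24), (28, 20)) = 62.2254

Closest pair: (24, 13) and (28, 20) with distance 8.0623

The closest pair is (24, 13) and (28, 20) with Euclidean distance 8.0623. For 10 points, brute-force pairwise comparison is shown above. For large n, the divide-and-conquer algorithm (sort by x, recurse on halves, check the dividing strip) achieves O(n log n).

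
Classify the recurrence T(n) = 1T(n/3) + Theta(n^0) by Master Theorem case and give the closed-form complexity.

Master Theorem for T(n) = 1T(n/3) + O(n^0):

a = 1, b = 3, c = 0
log_b(a) = log_3(1) = 0.0000

Case 2: c = 0 = log_3(1) = 0.0000
T(n) = O(n^0 log n) = O(log n)

For T(n) = 1T(n/3) + O(n^0): log_3(1) = 0.0000. This is Case 2 of the Master Theorem (c = log_b(a), equal work at all levels), giving O(log n).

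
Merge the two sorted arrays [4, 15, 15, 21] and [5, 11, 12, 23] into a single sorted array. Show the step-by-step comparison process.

Merging process:

Compare 4 vs 5: take 4 from left. Merged: [4]
Compare 15 vs 5: take 5 from right. Merged: [4, 5]
Compare 15 vs 11: take 11 from right. Merged: [4, 5, 11]
Compare 15 vs 12: take 12 from right. Merged: [4, 5, 11, 12]
Compare 15 vs 23: take 15 from left. Merged: [4, 5, 11, 12, 15]
Compare 15 vs 23: take 15 from left. Merged: [4, 5, 11, 12, 15, 15]
Compare 21 vs 23: take 21 from left. Merged: [4, 5, 11, 12, 15, 15, 21]
Append remaining from right: [23]. Merged: [4, 5, 11, 12, 15, 15, 21, 23]

Final merged array: [4, 5, 11, 12, 15, 15, 21, 23]
Total comparisons: 7

The merged array is [4, 5, 11, 12, 15, 15, 21, 23], requiring 7 comparisons. The merge step runs in O(n) time where n is the total number of elements.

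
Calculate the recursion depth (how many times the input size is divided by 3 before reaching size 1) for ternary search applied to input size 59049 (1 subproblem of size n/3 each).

For divide and conquer with division factor 3:

Problem sizes at each level:
Level 0: 59049
Level 1: 19683
Level 2: 6561
Level 3: 2187
Level 4: 729
Level 5: 243
Level 6: 81
Level 7: 27
Level 8: 9
Level 9: 3
Level 10: 1

The root is level 0 and the size-1 base case is level 10 (the tree spans levels 0 through 10, i.e. 11 levels counting the root), so the depth is the number of divisions: log_3(59049) = 10

The recursion tree depth is log_3(59049) = 10. At each level, the problem size is divided by 3, so it takes 10 divisions to reduce to a base case of size 1. The algorithm makes 1 recursive call at each level.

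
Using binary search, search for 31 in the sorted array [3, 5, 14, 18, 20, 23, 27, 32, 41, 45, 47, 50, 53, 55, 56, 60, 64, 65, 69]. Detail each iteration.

Binary search for 31 in [3, 5, 14, 18, 20, 23, 27, 32, 41, 45, 47, 50, 53, 55, 56, 60, 64, 65, 69]:

lo=0, hi=18, mid=9, arr[mid]=45 -> 45 > 31, search left half
lo=0, hi=8, mid=4, arr[mid]=20 -> 20 < 31, search right half
lo=5, hi=8, mid=6, arr[mid]=27 -> 27 < 31, search right half
lo=7, hi=8, mid=7, arr[mid]=32 -> 32 > 31, search left half
lo=7 > hi=6, target 31 not found

Binary search determines that 31 is not in the array after 4 comparisons. The search space was exhausted without finding the target.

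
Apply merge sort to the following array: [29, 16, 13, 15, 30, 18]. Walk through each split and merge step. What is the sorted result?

Merge sort trace:

Split: [29, 16, 13, 15, 30, 18] -> [29, 16, 13] and [15, 30, 18]
  Split: [29, 16, 13] -> [29] and [16, 13]
    Split: [16, 13] -> [16] and [13]
    Merge: [16] + [13] -> [13, 16]
  Merge: [29] + [13, 16] -> [13, 16, 29]
  Split: [15, 30, 18] -> [15] and [30, 18]
    Split: [30, 18] -> [30] and [18]
    Merge: [30] + [18] -> [18, 30]
  Merge: [15] + [18, 30] -> [15, 18, 30]
Merge: [13, 16, 29] + [15, 18, 30] -> [13, 15, 16, 18, 29, 30]

Final sorted array: [13, 15, 16, 18, 29, 30]

The merge sort proceeds by recursively splitting the array and merging sorted halves.
After all merges, the sorted array is [13, 15, 16, 18, 29, 30].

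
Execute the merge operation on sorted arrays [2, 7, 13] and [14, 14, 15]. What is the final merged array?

Merging process:

Compare 2 vs 14: take 2 from left. Merged: [2]
Compare 7 vs 14: take 7 from left. Merged: [2, 7]
Compare 13 vs 14: take 13 from left. Merged: [2, 7, 13]
Append remaining from right: [14, 14, 15]. Merged: [2, 7, 13, 14, 14, 15]

Final merged array: [2, 7, 13, 14, 14, 15]
Total comparisons: 3

The merged array is [2, 7, 13, 14, 14, 15], requiring 3 comparisons. The merge step runs in O(n) time where n is the total number of elements.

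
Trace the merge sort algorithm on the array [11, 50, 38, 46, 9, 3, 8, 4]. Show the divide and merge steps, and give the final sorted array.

Merge sort trace:

Split: [11, 50, 38, 46, 9, 3, 8, 4] -> [11, 50, 38, 46] and [9, 3, 8, 4]
  Split: [11, 50, 38, 46] -> [11, 50] and [38, 46]
    Split: [11, 50] -> [11] and [50]
    Merge: [11] + [50] -> [11, 50]
    Split: [38, 46] -> [38] and [46]
    Merge: [38] + [46] -> [38, 46]
  Merge: [11, 50] + [38, 46] -> [11, 38, 46, 50]
  Split: [9, 3, 8, 4] -> [9, 3] and [8, 4]
    Split: [9, 3] -> [9] and [3]
    Merge: [9] + [3] -> [3, 9]
    Split: [8, 4] -> [8] and [4]
    Merge: [8] + [4] -> [4, 8]
  Merge: [3, 9] + [4, 8] -> [3, 4, 8, 9]
Merge: [11, 38, 46, 50] + [3, 4, 8, 9] -> [3, 4, 8, 9, 11, 38, 46, 50]

Final sorted array: [3, 4, 8, 9, 11, 38, 46, 50]

The merge sort proceeds by recursively splitting the array and merging sorted halves.
After all merges, the sorted array is [3, 4, 8, 9, 11, 38, 46, 50].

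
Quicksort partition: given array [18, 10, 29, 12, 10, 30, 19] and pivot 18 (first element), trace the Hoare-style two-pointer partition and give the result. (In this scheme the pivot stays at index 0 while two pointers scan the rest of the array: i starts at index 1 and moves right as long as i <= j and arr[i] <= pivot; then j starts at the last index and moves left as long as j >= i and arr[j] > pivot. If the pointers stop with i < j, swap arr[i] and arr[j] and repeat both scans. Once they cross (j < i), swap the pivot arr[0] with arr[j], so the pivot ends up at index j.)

Hoare-style two-pointer partition with pivot = 18:

Initial array: [18, 10, 29, 12, 10, 30, 19]

Pointers start at i = 1, j = 6.
i stops at index 2 (arr[2]=29 > 18), j stops at index 4 (arr[4]=10 <= 18): swap arr[2] and arr[4], array becomes [18, 10, 10, 12, 29, 30, 19]
i ends at 4, j ends at 3: the pointers have crossed (j < i), so scanning stops.

Swap pivot arr[0] with arr[3] to place pivot at position 3: [12, 10, 10, 18, 29, 30, 19]
Pivot position: 3

After partitioning with pivot 18, the array becomes [12, 10, 10, 18, 29, 30, 19]. The pivot is placed at index 3. All elements to the left of the pivot are <= 18, and all elements to the right are > 18.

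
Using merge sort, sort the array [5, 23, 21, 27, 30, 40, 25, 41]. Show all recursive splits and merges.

Merge sort trace:

Split: [5, 23, 21, 27, 30, 40, 25, 41] -> [5, 23, 21, 27] and [30, 40, 25, 41]
  Split: [5, 23, 21, 27] -> [5, 23] and [21, 27]
    Split: [5, 23] -> [5] and [23]
    Merge: [5] + [23] -> [5, 23]
    Split: [21, 27] -> [21] and [27]
    Merge: [21] + [27] -> [21, 27]
  Merge: [5, 23] + [21, 27] -> [5, 21, 23, 27]
  Split: [30, 40, 25, 41] -> [30, 40] and [25, 41]
    Split: [30, 40] -> [30] and [40]
    Merge: [30] + [40] -> [30, 40]
    Split: [25, 41] -> [25] and [41]
    Merge: [25] + [41] -> [25, 41]
  Merge: [30, 40] + [25, 41] -> [25, 30, 40, 41]
Merge: [5, 21, 23, 27] + [25, 30, 40, 41] -> [5, 21, 23, 25, 27, 30, 40, 41]

Final sorted array: [5, 21, 23, 25, 27, 30, 40, 41]

The merge sort proceeds by recursively splitting the array and merging sorted halves.
After all merges, the sorted array is [5, 21, 23, 25, 27, 30, 40, 41].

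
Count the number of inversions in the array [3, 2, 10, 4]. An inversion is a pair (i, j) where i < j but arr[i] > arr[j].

Finding inversions in [3, 2, 10, 4]:

(0, 1): arr[0]=3 > arr[1]=2
(2, 3): arr[2]=10 > arr[3]=4

Total inversions: 2

The array has 2 inversion(s): (0,1), (2,3). Each pair (i,j) satisfies i < j and arr[i] > arr[j].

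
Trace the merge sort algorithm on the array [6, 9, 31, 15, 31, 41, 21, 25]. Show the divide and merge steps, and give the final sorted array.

Merge sort trace:

Split: [6, 9, 31, 15, 31, 41, 21, 25] -> [6, 9, 31, 15] and [31, 41, 21, 25]
  Split: [6, 9, 31, 15] -> [6, 9] and [31, 15]
    Split: [6, 9] -> [6] and [9]
    Merge: [6] + [9] -> [6, 9]
    Split: [31, 15] -> [31] and [15]
    Merge: [31] + [15] -> [15, 31]
  Merge: [6, 9] + [15, 31] -> [6, 9, 15, 31]
  Split: [31, 41, 21, 25] -> [31, 41] and [21, 25]
    Split: [31, 41] -> [31] and [41]
    Merge: [31] + [41] -> [31, 41]
    Split: [21, 25] -> [21] and [25]
    Merge: [21] + [25] -> [21, 25]
  Merge: [31, 41] + [21, 25] -> [21, 25, 31, 41]
Merge: [6, 9, 15, 31] + [21, 25, 31, 41] -> [6, 9, 15, 21, 25, 31, 31, 41]

Final sorted array: [6, 9, 15, 21, 25, 31, 31, 41]

The merge sort proceeds by recursively splitting the array and merging sorted halves.
After all merges, the sorted array is [6, 9, 15, 21, 25, 31, 31, 41].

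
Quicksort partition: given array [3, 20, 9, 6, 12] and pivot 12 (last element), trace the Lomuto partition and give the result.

Lomuto partition with pivot = 12:

Initial array: [3, 20, 9, 6, 12]

arr[0]=3 <= 12: swap with position 0, array becomes [3, 20, 9, 6, 12]
arr[1]=20 > 12: no swap
arr[2]=9 <= 12: swap with position 1, array becomes [3, 9, 20, 6, 12]
arr[3]=6 <= 12: swap with position 2, array becomes [3, 9, 6, 20, 12]

Place pivot at position 3: [3, 9, 6, 12, 20]
Pivot position: 3

After partitioning with pivot 12, the array becomes [3, 9, 6, 12, 20]. The pivot is placed at index 3. All elements to the left of the pivot are <= 12, and all elements to the right are > 12.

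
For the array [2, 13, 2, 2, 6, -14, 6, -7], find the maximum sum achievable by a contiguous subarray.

Using Kadane's algorithm on [2, 13, 2, 2, 6, -14, 6, -7]:

Scanning through the array:
Position 1 (value 13): max_ending_here = 15, max_so_far = 15
Position 2 (value 2): max_ending_here = 17, max_so_far = 17
Position 3 (value 2): max_ending_here = 19, max_so_far = 19
Position 4 (value 6): max_ending_here = 25, max_so_far = 25
Position 5 (value -14): max_ending_here = 11, max_so_far = 25
Position 6 (value 6): max_ending_here = 17, max_so_far = 25
Position 7 (value -7): max_ending_here = 10, max_so_far = 25

Maximum subarray: [2, 13, 2, 2, 6]
Maximum sum: 25

The maximum subarray is [2, 13, 2, 2, 6] with sum 25. This subarray runs from index 0 to index 4.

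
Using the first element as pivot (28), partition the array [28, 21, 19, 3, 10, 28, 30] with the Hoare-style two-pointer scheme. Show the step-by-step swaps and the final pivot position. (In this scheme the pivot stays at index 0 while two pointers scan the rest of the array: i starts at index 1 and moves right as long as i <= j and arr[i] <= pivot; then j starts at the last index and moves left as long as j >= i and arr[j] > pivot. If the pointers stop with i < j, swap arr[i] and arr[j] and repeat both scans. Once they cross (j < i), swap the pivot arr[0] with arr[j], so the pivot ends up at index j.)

Hoare-style two-pointer partition with pivot = 28:

Initial array: [28, 21, 19, 3, 10, 28, 30]

Pointers start at i = 1, j = 6.
i ends at 6, j ends at 5: the pointers have crossed (j < i), so scanning stops.

Swap pivot arr[0] with arr[5] to place pivot at position 5: [28, 21, 19, 3, 10, 28, 30]
Pivot position: 5

After partitioning with pivot 28, the array becomes [28, 21, 19, 3, 10, 28, 30]. The pivot is placed at index 5. All elements to the left of the pivot are <= 28, and all elements to the right are > 28.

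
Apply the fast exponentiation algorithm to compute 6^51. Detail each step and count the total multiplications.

Computing 6^51 by squaring (build up from 6^1; each line after the first costs one multiplication):

6^1 = 6
6^2 = (6^1)^2 = 6^2 = 36
6^3 = 6 * 6^2 = 6 * 36 = 216
6^6 = (6^3)^2 = 216^2 = 46656
6^12 = (6^6)^2 = 46656^2 = 2176782336
6^24 = (6^12)^2 = 2176782336^2 = 4738381338321616896
6^25 = 6 * 6^24 = 6 * 4738381338321616896 = 28430288029929701376
6^50 = (6^25)^2 = 28430288029929701376^2 = 808281277464764060643139600456536293376
6^51 = 6 * 6^50 = 6 * 808281277464764060643139600456536293376 = 4849687664788584363858837602739217760256

Result: 4849687664788584363858837602739217760256
Multiplications needed: 8 (8 lines after 6^1)

6^51 = 4849687664788584363858837602739217760256. Using exponentiation by squaring, this requires 8 multiplications. The key idea: if the exponent is even, square the half-power; if odd, multiply by the base once.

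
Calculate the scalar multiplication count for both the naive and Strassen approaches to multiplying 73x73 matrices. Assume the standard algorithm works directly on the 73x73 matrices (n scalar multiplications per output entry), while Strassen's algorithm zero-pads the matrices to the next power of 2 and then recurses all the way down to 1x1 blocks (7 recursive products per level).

Matrix multiplication for 73x73 matrices:

Strassen's algorithm requires power-of-2 dimensions. Pad 73x73 to 128x128 (next power of 2).

Standard algorithm: 73^3 = 389017 multiplications
Strassen's algorithm: 7^(log2(128)) = 7^7 = 823543 multiplications
Difference: 389017 - 823543 = -434526 (Strassen uses MORE here due to padding overhead — for small or just-over-power-of-2 n, padding can outweigh the per-level savings)

Standard: 389017 multiplications (73^3). Strassen: 823543 multiplications (7^7, after padding to 128x128). Strassen reduces 8 recursive multiplications to 7 at each level.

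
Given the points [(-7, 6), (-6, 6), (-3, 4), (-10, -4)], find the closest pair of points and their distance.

Computing all pairwise distances among 4 points:

d((-7, 6), (-6, 6)) = 1.0 <-- minimum
d((-7, 6), (-3, 4)) = 4.4721
d((-7, 6), (-10, -4)) = 10.4403
d((-6, 6), (-3, 4)) = 3.6056
d((-6, 6), (-10, -4)) = 10.7703
d((-3, 4), (-10, -4)) = 10.6301

Closest pair: (-7, 6) and (-6, 6) with distance 1.0

The closest pair is (-7, 6) and (-6, 6) with Euclidean distance 1.0. For 4 points, brute-force pairwise comparison is shown above. For large n, the divide-and-conquer algorithm (sort by x, recurse on halves, check the dividing strip) achieves O(n log n).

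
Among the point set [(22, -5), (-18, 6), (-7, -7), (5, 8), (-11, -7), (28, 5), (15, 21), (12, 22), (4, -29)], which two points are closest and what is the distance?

Computing all pairwise distances among 9 points:

d((22, -5), (-18, 6)) = 41.4849
d((22, -5), (-7, -7)) = 29.0689
d((22, -5), (5, 8)) = 21.4009
d((22, -5), (-11, -7)) = 33.0606
d((22, -5), (28, 5)) = 11.6619
d((22, -5), (15, 21)) = 26.9258
d((22, -5), (12, 22)) = 28.7924
d((22, -5), (4, -29)) = 30.0
d((-18, 6), (-7, -7)) = 17.0294
d((-18, 6), (5, 8)) = 23.0868
d((-18, 6), (-11, -7)) = 14.7648
d((-18, 6), (28, 5)) = 46.0109
d((-18, 6), (15, 21)) = 36.2491
d((-18, 6), (12, 22)) = 34.0
d((-18, 6), (4, -29)) = 41.3401
d((-7, -7), (5, 8)) = 19.2094
d((-7, -7), (-11, -7)) = 4.0
d((-7, -7), (28, 5)) = 37.0
d((-7, -7), (15, 21)) = 35.609
d((-7, -7), (12, 22)) = 34.6699
d((-7, -7), (4, -29)) = 24.5967
d((5, 8), (-11, -7)) = 21.9317
d((5, 8), (28, 5)) = 23.1948
d((5, 8), (15, 21)) = 16.4012
d((5, 8), (12, 22)) = 15.6525
d((5, 8), (4, -29)) = 37.0135
d((-11, -7), (28, 5)) = 40.8044
d((-11, -7), (15, 21)) = 38.2099
d((-11, -7), (12, 22)) = 37.0135
d((-11, -7), (4, -29)) = 26.6271
d((28, 5), (15, 21)) = 20.6155
d((28, 5), (12, 22)) = 23.3452
d((28, 5), (4, -29)) = 41.6173
d((15, 21), (12, 22)) = 3.1623 <-- minimum
d((15, 21), (4, -29)) = 51.1957
d((12, 22), (4, -29)) = 51.6236

Closest pair: (15, 21) and (12, 22) with distance 3.1623

The closest pair is (15, 21) and (12, 22) with Euclidean distance 3.1623. For 9 points, brute-force pairwise comparison is shown above. For large n, the divide-and-conquer algorithm (sort by x, recurse on halves, check the dividing strip) achieves O(n log n).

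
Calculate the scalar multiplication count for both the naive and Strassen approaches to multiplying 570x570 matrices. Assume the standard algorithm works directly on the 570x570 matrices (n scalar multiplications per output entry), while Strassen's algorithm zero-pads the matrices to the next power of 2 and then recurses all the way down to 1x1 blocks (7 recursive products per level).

Matrix multiplication for 570x570 matrices:

Strassen's algorithm requires power-of-2 dimensions. Pad 570x570 to 1024x1024 (next power of 2).

Standard algorithm: 570^3 = 185193000 multiplications
Strassen's algorithm: 7^(log2(1024)) = 7^10 = 282475249 multiplications
Difference: 185193000 - 282475249 = -97282249 (Strassen uses MORE here due to padding overhead — for small or just-over-power-of-2 n, padding can outweigh the per-level savings)

Standard: 185193000 multiplications (570^3). Strassen: 282475249 multiplications (7^10, after padding to 1024x1024). Strassen reduces 8 recursive multiplications to 7 at each level.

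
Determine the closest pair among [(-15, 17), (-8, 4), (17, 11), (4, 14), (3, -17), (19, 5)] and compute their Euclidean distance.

Computing all pairwise distances among 6 points:

d((-15, 17), (-8, 4)) = 14.7648
d((-15, 17), (17, 11)) = 32.5576
d((-15, 17), (4, 14)) = 19.2354
d((-15, 17), (3, -17)) = 38.4708
d((-15, 17), (19, 5)) = 36.0555
d((-8, 4), (17, 11)) = 25.9615
d((-8, 4), (4, 14)) = 15.6205
d((-8, 4), (3, -17)) = 23.7065
d((-8, 4), (19, 5)) = 27.0185
d((17, 11), (4, 14)) = 13.3417
d((17, 11), (3, -17)) = 31.305
d((17, 11), (19, 5)) = 6.3246 <-- minimum
d((4, 14), (3, -17)) = 31.0161
d((4, 14), (19, 5)) = 17.4929
d((3, -17), (19, 5)) = 27.2029

Closest pair: (17, 11) and (19, 5) with distance 6.3246

The closest pair is (17, 11) and (19, 5) with Euclidean distance 6.3246. For 6 points, brute-force pairwise comparison is shown above. For large n, the divide-and-conquer algorithm (sort by x, recurse on halves, check the dividing strip) achieves O(n log n).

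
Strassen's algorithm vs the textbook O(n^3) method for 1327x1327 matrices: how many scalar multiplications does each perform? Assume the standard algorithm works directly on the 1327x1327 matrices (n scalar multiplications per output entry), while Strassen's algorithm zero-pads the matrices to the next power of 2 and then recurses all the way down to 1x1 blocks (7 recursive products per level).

Matrix multiplication for 1327x1327 matrices:

Strassen's algorithm requires power-of-2 dimensions. Pad 1327x1327 to 2048x2048 (next power of 2).

Standard algorithm: 1327^3 = 2336752783 multiplications
Strassen's algorithm: 7^(log2(2048)) = 7^11 = 1977326743 multiplications
Savings: 2336752783 - 1977326743 = 359426040 multiplications

Standard: 2336752783 multiplications (1327^3). Strassen: 1977326743 multiplications (7^11, after padding to 2048x2048). Strassen reduces 8 recursive multiplications to 7 at each level.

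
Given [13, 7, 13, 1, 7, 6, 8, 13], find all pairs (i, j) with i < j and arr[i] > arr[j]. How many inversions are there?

Finding inversions in [13, 7, 13, 1, 7, 6, 8, 13]:

(0, 1): arr[0]=13 > arr[1]=7
(0, 3): arr[0]=13 > arr[3]=1
(0, 4): arr[0]=13 > arr[4]=7
(0, 5): arr[0]=13 > arr[5]=6
(0, 6): arr[0]=13 > arr[6]=8
(1, 3): arr[1]=7 > arr[3]=1
(1, 5): arr[1]=7 > arr[5]=6
(2, 3): arr[2]=13 > arr[3]=1
(2, 4): arr[2]=13 > arr[4]=7
(2, 5): arr[2]=13 > arr[5]=6
(2, 6): arr[2]=13 > arr[6]=8
(4, 5): arr[4]=7 > arr[5]=6

Total inversions: 12

The array has 12 inversion(s): (0,1), (0,3), (0,4), (0,5), (0,6), (1,3), (1,5), (2,3), (2,4), (2,5), (2,6), (4,5). Each pair (i,j) satisfies i < j and arr[i] > arr[j].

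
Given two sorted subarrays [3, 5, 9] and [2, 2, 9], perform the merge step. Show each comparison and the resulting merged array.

Merging process:

Compare 3 vs 2: take 2 from right. Merged: [2]
Compare 3 vs 2: take 2 from right. Merged: [2, 2]
Compare 3 vs 9: take 3 from left. Merged: [2, 2, 3]
Compare 5 vs 9: take 5 from left. Merged: [2, 2, 3, 5]
Compare 9 vs 9: take 9 from left. Merged: [2, 2, 3, 5, 9]
Append remaining from right: [9]. Merged: [2, 2, 3, 5, 9, 9]

Final merged array: [2, 2, 3, 5, 9, 9]
Total comparisons: 5

The merged array is [2, 2, 3, 5, 9, 9], requiring 5 comparisons. The merge step runs in O(n) time where n is the total number of elements.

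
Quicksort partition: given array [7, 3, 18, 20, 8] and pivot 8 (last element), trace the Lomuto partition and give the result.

Lomuto partition with pivot = 8:

Initial array: [7, 3, 18, 20, 8]

arr[0]=7 <= 8: swap with position 0, array becomes [7, 3, 18, 20, 8]
arr[1]=3 <= 8: swap with position 1, array becomes [7, 3, 18, 20, 8]
arr[2]=18 > 8: no swap
arr[3]=20 > 8: no swap

Place pivot at position 2: [7, 3, 8, 20, 18]
Pivot position: 2

After partitioning with pivot 8, the array becomes [7, 3, 8, 20, 18]. The pivot is placed at index 2. All elements to the left of the pivot are <= 8, and all elements to the right are > 8.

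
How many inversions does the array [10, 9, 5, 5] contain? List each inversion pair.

Finding inversions in [10, 9, 5, 5]:

(0, 1): arr[0]=10 > arr[1]=9
(0, 2): arr[0]=10 > arr[2]=5
(0, 3): arr[0]=10 > arr[3]=5
(1, 2): arr[1]=9 > arr[2]=5
(1, 3): arr[1]=9 > arr[3]=5

Total inversions: 5

The array has 5 inversion(s): (0,1), (0,2), (0,3), (1,2), (1,3). Each pair (i,j) satisfies i < j and arr[i] > arr[j].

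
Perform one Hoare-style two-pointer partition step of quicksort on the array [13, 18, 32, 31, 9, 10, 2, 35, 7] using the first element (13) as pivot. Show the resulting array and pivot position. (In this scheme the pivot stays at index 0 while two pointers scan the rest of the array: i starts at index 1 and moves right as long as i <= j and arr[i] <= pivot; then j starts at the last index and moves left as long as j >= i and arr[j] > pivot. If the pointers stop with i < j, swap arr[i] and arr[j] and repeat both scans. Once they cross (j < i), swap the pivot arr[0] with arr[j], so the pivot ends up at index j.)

Hoare-style two-pointer partition with pivot = 13:

Initial array: [13, 18, 32, 31, 9, 10, 2, 35, 7]

Pointers start at i = 1, j = 8.
i stops at index 1 (arr[1]=18 > 13), j stops at index 8 (arr[8]=7 <= 13): swap arr[1] and arr[8], array becomes [13, 7, 32, 31, 9, 10, 2, 35, 18]
i stops at index 2 (arr[2]=32 > 13), j stops at index 6 (arr[6]=2 <= 13): swap arr[2] and arr[6], array becomes [13, 7, 2, 31, 9, 10, 32, 35, 18]
i stops at index 3 (arr[3]=31 > 13), j stops at index 5 (arr[5]=10 <= 13): swap arr[3] and arr[5], array becomes [13, 7, 2, 10, 9, 31, 32, 35, 18]
i ends at 5, j ends at 4: the pointers have crossed (j < i), so scanning stops.

Swap pivot arr[0] with arr[4] to place pivot at position 4: [9, 7, 2, 10, 13, 31, 32, 35, 18]
Pivot position: 4

After partitioning with pivot 13, the array becomes [9, 7, 2, 10, 13, 31, 32, 35, 18]. The pivot is placed at index 4. All elements to the left of the pivot are <= 13, and all elements to the right are > 13.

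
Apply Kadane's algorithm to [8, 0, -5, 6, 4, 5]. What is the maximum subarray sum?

Using Kadane's algorithm on [8, 0, -5, 6, 4, 5]:

Scanning through the array:
Position 1 (value 0): max_ending_here = 8, max_so_far = 8
Position 2 (value -5): max_ending_here = 3, max_so_far = 8
Position 3 (value 6): max_ending_here = 9, max_so_far = 9
Position 4 (value 4): max_ending_here = 13, max_so_far = 13
Position 5 (value 5): max_ending_here = 18, max_so_far = 18

Maximum subarray: [8, 0, -5, 6, 4, 5]
Maximum sum: 18

The maximum subarray is [8, 0, -5, 6, 4, 5] with sum 18. This subarray runs from index 0 to index 5.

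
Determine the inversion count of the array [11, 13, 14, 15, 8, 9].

Finding inversions in [11, 13, 14, 15, 8, 9]:

(0, 4): arr[0]=11 > arr[4]=8
(0, 5): arr[0]=11 > arr[5]=9
(1, 4): arr[1]=13 > arr[4]=8
(1, 5): arr[1]=13 > arr[5]=9
(2, 4): arr[2]=14 > arr[4]=8
(2, 5): arr[2]=14 > arr[5]=9
(3, 4): arr[3]=15 > arr[4]=8
(3, 5): arr[3]=15 > arr[5]=9

Total inversions: 8

The array has 8 inversion(s): (0,4), (0,5), (1,4), (1,5), (2,4), (2,5), (3,4), (3,5). Each pair (i,j) satisfies i < j and arr[i] > arr[j].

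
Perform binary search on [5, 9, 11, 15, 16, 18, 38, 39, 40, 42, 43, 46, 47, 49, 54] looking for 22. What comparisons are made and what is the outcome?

Binary search for 22 in [5, 9, 11, 15, 16, 18, 38, 39, 40, 42, 43, 46, 47, 49, 54]:

lo=0, hi=14, mid=7, arr[mid]=39 -> 39 > 22, search left half
lo=0, hi=6, mid=3, arr[mid]=15 -> 15 < 22, search right half
lo=4, hi=6, mid=5, arr[mid]=18 -> 18 < 22, search right half
lo=6, hi=6, mid=6, arr[mid]=38 -> 38 > 22, search left half
lo=6 > hi=5, target 22 not found

Binary search determines that 22 is not in the array after 4 comparisons. The search space was exhausted without finding the target.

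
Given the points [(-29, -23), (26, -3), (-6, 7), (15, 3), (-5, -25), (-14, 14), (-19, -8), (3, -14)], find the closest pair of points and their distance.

Computing all pairwise distances among 8 points:

d((-29, -23), (26, -3)) = 58.5235
d((-29, -23), (-6, 7)) = 37.8021
d((-29, -23), (15, 3)) = 51.1077
d((-29, -23), (-5, -25)) = 24.0832
d((-29, -23), (-14, 14)) = 39.9249
d((-29, -23), (-19, -8)) = 18.0278
d((-29, -23), (3, -14)) = 33.2415
d((26, -3), (-6, 7)) = 33.5261
d((26, -3), (15, 3)) = 12.53
d((26, -3), (-5, -25)) = 38.0132
d((26, -3), (-14, 14)) = 43.4626
d((26, -3), (-19, -8)) = 45.2769
d((26, -3), (3, -14)) = 25.4951
d((-6, 7), (15, 3)) = 21.3776
d((-6, 7), (-5, -25)) = 32.0156
d((-6, 7), (-14, 14)) = 10.6301 <-- minimum
d((-6, 7), (-19, -8)) = 19.8494
d((-6, 7), (3, -14)) = 22.8473
d((15, 3), (-5, -25)) = 34.4093
d((15, 3), (-14, 14)) = 31.0161
d((15, 3), (-19, -8)) = 35.7351
d((15, 3), (3, -14)) = 20.8087
d((-5, -25), (-14, 14)) = 40.025
d((-5, -25), (-19, -8)) = 22.0227
d((-5, -25), (3, -14)) = 13.6015
d((-14, 14), (-19, -8)) = 22.561
d((-14, 14), (3, -14)) = 32.7567
d((-19, -8), (3, -14)) = 22.8035

Closest pair: (-6, 7) and (-14, 14) with distance 10.6301

The closest pair is (-6, 7) and (-14, 14) with Euclidean distance 10.6301. For 8 points, brute-force pairwise comparison is shown above. For large n, the divide-and-conquer algorithm (sort by x, recurse on halves, check the dividing strip) achieves O(n log n).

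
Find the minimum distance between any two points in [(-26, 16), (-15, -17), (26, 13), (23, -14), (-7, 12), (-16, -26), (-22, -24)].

Computing all pairwise distances among 7 points:

d((-26, 16), (-15, -17)) = 34.7851
d((-26, 16), (26, 13)) = 52.0865
d((-26, 16), (23, -14)) = 57.4543
d((-26, 16), (-7, 12)) = 19.4165
d((-26, 16), (-16, -26)) = 43.1741
d((-26, 16), (-22, -24)) = 40.1995
d((-15, -17), (26, 13)) = 50.8035
d((-15, -17), (23, -14)) = 38.1182
d((-15, -17), (-7, 12)) = 30.0832
d((-15, -17), (-16, -26)) = 9.0554
d((-15, -17), (-22, -24)) = 9.8995
d((26, 13), (23, -14)) = 27.1662
d((26, 13), (-7, 12)) = 33.0151
d((26, 13), (-16, -26)) = 57.3149
d((26, 13), (-22, -24)) = 60.6053
d((23, -14), (-7, 12)) = 39.6989
d((23, -14), (-16, -26)) = 40.8044
d((23, -14), (-22, -24)) = 46.0977
d((-7, 12), (-16, -26)) = 39.0512
d((-7, 12), (-22, -24)) = 39.0
d((-16, -26), (-22, -24)) = 6.3246 <-- minimum

Closest pair: (-16, -26) and (-22, -24) with distance 6.3246

The closest pair is (-16, -26) and (-22, -24) with Euclidean distance 6.3246. For 7 points, brute-force pairwise comparison is shown above. For large n, the divide-and-conquer algorithm (sort by x, recurse on halves, check the dividing strip) achieves O(n log n).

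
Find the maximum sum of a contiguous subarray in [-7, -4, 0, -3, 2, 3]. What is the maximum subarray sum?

Using Kadane's algorithm on [-7, -4, 0, -3, 2, 3]:

Scanning through the array:
Position 1 (value -4): max_ending_here = -4, max_so_far = -4
Position 2 (value 0): max_ending_here = 0, max_so_far = 0
Position 3 (value -3): max_ending_here = -3, max_so_far = 0
Position 4 (value 2): max_ending_here = 2, max_so_far = 2
Position 5 (value 3): max_ending_here = 5, max_so_far = 5

Maximum subarray: [2, 3]
Maximum sum: 5

The maximum subarray is [2, 3] with sum 5. This subarray runs from index 4 to index 5.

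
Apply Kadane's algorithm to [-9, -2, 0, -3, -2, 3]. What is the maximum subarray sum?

Using Kadane's algorithm on [-9, -2, 0, -3, -2, 3]:

Scanning through the array:
Position 1 (value -2): max_ending_here = -2, max_so_far = -2
Position 2 (value 0): max_ending_here = 0, max_so_far = 0
Position 3 (value -3): max_ending_here = -3, max_so_far = 0
Position 4 (value -2): max_ending_here = -2, max_so_far = 0
Position 5 (value 3): max_ending_here = 3, max_so_far = 3

Maximum subarray: [3]
Maximum sum: 3

The maximum subarray is [3] with sum 3. This subarray runs from index 5 to index 5.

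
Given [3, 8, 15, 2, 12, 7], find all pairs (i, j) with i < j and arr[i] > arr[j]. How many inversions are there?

Finding inversions in [3, 8, 15, 2, 12, 7]:

(0, 3): arr[0]=3 > arr[3]=2
(1, 3): arr[1]=8 > arr[3]=2
(1, 5): arr[1]=8 > arr[5]=7
(2, 3): arr[2]=15 > arr[3]=2
(2, 4): arr[2]=15 > arr[4]=12
(2, 5): arr[2]=15 > arr[5]=7
(4, 5): arr[4]=12 > arr[5]=7

Total inversions: 7

The array has 7 inversion(s): (0,3), (1,3), (1,5), (2,3), (2,4), (2,5), (4,5). Each pair (i,j) satisfies i < j and arr[i] > arr[j].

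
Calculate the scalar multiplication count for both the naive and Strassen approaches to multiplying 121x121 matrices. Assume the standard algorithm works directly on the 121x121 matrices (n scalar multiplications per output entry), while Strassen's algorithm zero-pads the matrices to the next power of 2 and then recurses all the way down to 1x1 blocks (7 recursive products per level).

Matrix multiplication for 121x121 matrices:

Strassen's algorithm requires power-of-2 dimensions. Pad 121x121 to 128x128 (next power of 2).

Standard algorithm: 121^3 = 1771561 multiplications
Strassen's algorithm: 7^(log2(128)) = 7^7 = 823543 multiplications
Savings: 1771561 - 823543 = 948018 multiplications

Standard: 1771561 multiplications (121^3). Strassen: 823543 multiplications (7^7, after padding to 128x128). Strassen reduces 8 recursive multiplications to 7 at each level.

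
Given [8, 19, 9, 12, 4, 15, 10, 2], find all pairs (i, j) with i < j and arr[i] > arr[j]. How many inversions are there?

Finding inversions in [8, 19, 9, 12, 4, 15, 10, 2]:

(0, 4): arr[0]=8 > arr[4]=4
(0, 7): arr[0]=8 > arr[7]=2
(1, 2): arr[1]=19 > arr[2]=9
(1, 3): arr[1]=19 > arr[3]=12
(1, 4): arr[1]=19 > arr[4]=4
(1, 5): arr[1]=19 > arr[5]=15
(1, 6): arr[1]=19 > arr[6]=10
(1, 7): arr[1]=19 > arr[7]=2
(2, 4): arr[2]=9 > arr[4]=4
(2, 7): arr[2]=9 > arr[7]=2
(3, 4): arr[3]=12 > arr[4]=4
(3, 6): arr[3]=12 > arr[6]=10
(3, 7): arr[3]=12 > arr[7]=2
(4, 7): arr[4]=4 > arr[7]=2
(5, 6): arr[5]=15 > arr[6]=10
(5, 7): arr[5]=15 > arr[7]=2
(6, 7): arr[6]=10 > arr[7]=2

Total inversions: 17

The array has 17 inversion(s): (0,4), (0,7), (1,2), (1,3), (1,4), (1,5), (1,6), (1,7), (2,4), (2,7), (3,4), (3,6), (3,7), (4,7), (5,6), (5,7), (6,7). Each pair (i,j) satisfies i < j and arr[i] > arr[j].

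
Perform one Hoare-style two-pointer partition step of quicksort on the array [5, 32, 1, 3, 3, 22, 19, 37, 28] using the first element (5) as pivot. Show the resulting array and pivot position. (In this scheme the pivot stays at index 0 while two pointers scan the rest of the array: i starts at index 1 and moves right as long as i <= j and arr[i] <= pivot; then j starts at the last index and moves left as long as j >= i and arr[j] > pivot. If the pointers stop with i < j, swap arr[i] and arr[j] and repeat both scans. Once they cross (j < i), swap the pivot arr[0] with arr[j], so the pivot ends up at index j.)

Hoare-style two-pointer partition with pivot = 5:

Initial array: [5, 32, 1, 3, 3, 22, 19, 37, 28]

Pointers start at i = 1, j = 8.
i stops at index 1 (arr[1]=32 > 5), j stops at index 4 (arr[4]=3 <= 5): swap arr[1] and arr[4], array becomes [5, 3, 1, 3, 32, 22, 19, 37, 28]
i ends at 4, j ends at 3: the pointers have crossed (j < i), so scanning stops.

Swap pivot arr[0] with arr[3] to place pivot at position 3: [3, 3, 1, 5, 32, 22, 19, 37, 28]
Pivot position: 3

After partitioning with pivot 5, the array becomes [3, 3, 1, 5, 32, 22, 19, 37, 28]. The pivot is placed at index 3. All elements to the left of the pivot are <= 5, and all elements to the right are > 5.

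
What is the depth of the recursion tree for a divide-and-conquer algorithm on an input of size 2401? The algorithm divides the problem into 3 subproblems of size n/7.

For divide and conquer with division factor 7:

Problem sizes at each level:
Level 0: 2401
Level 1: 343
Level 2: 49
Level 3: 7
Level 4: 1

The root is level 0 and the size-1 base case is level 4 (the tree spans levels 0 through 4, i.e. 5 levels counting the root), so the depth is the number of divisions: log_7(2401) = 4

The recursion tree depth is log_7(2401) = 4. At each level, the problem size is divided by 7, so it takes 4 divisions to reduce to a base case of size 1. The algorithm makes 3 recursive calls at each level.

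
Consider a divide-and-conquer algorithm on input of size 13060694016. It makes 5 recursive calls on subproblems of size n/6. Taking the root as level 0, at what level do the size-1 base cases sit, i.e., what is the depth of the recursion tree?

For divide and conquer with division factor 6:

Problem sizes at each level:
Level 0: 13060694016
Level 1: 2176782336
Level 2: 362797056
Level 3: 60466176
Level 4: 10077696
Level 5: 1679616
Level 6: 279936
Level 7: 46656
Level 8: 7776
Level 9: 1296
Level 10: 216
Level 11: 36
Level 12: 6
Level 13: 1

The root is level 0 and the size-1 base case is level 13 (the tree spans levels 0 through 13, i.e. 14 levels counting the root), so the depth is the number of divisions: log_6(13060694016) = 13

The recursion tree depth is log_6(13060694016) = 13. At each level, the problem size is divided by 6, so it takes 13 divisions to reduce to a base case of size 1. The algorithm makes 5 recursive calls at each level.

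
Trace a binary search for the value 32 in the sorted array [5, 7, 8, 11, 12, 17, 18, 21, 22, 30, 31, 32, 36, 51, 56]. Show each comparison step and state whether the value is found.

Binary search for 32 in [5, 7, 8, 11, 12, 17, 18, 21, 22, 30, 31, 32, 36, 51, 56]:

lo=0, hi=14, mid=7, arr[mid]=21 -> 21 < 32, search right half
lo=8, hi=14, mid=11, arr[mid]=32 -> Found target at index 11!

Binary search finds 32 at index 11 after 2 comparisons. The search repeatedly halves the search space by comparing with the middle element.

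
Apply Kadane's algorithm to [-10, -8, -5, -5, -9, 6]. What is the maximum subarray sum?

Using Kadane's algorithm on [-10, -8, -5, -5, -9, 6]:

Scanning through the array:
Position 1 (value -8): max_ending_here = -8, max_so_far = -8
Position 2 (value -5): max_ending_here = -5, max_so_far = -5
Position 3 (value -5): max_ending_here = -5, max_so_far = -5
Position 4 (value -9): max_ending_here = -9, max_so_far = -5
Position 5 (value 6): max_ending_here = 6, max_so_far = 6

Maximum subarray: [6]
Maximum sum: 6

The maximum subarray is [6] with sum 6. This subarray runs from index 5 to index 5.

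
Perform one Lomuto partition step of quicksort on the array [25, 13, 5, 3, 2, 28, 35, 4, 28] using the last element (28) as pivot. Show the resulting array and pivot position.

Lomuto partition with pivot = 28:

Initial array: [25, 13, 5, 3, 2, 28, 35, 4, 28]

arr[0]=25 <= 28: swap with position 0, array becomes [25, 13, 5, 3, 2, 28, 35, 4, 28]
arr[1]=13 <= 28: swap with position 1, array becomes [25, 13, 5, 3, 2, 28, 35, 4, 28]
arr[2]=5 <= 28: swap with position 2, array becomes [25, 13, 5, 3, 2, 28, 35, 4, 28]
arr[3]=3 <= 28: swap with position 3, array becomes [25, 13, 5, 3, 2, 28, 35, 4, 28]
arr[4]=2 <= 28: swap with position 4, array becomes [25, 13, 5, 3, 2, 28, 35, 4, 28]
arr[5]=28 <= 28: swap with position 5, array becomes [25, 13, 5, 3, 2, 28, 35, 4, 28]
arr[6]=35 > 28: no swap
arr[7]=4 <= 28: swap with position 6, array becomes [25, 13, 5, 3, 2, 28, 4, 35, 28]

Place pivot at position 7: [25, 13, 5, 3, 2, 28, 4, 28, 35]
Pivot position: 7

After partitioning with pivot 28, the array becomes [25, 13, 5, 3, 2, 28, 4, 28, 35]. The pivot is placed at index 7. All elements to the left of the pivot are <= 28, and all elements to the right are > 28.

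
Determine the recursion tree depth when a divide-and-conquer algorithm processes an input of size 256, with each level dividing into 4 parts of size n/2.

For divide and conquer with division factor 2:

Problem sizes at each level:
Level 0: 256
Level 1: 128
Level 2: 64
Level 3: 32
Level 4: 16
Level 5: 8
Level 6: 4
Level 7: 2
Level 8: 1

The root is level 0 and the size-1 base case is level 8 (the tree spans levels 0 through 8, i.e. 9 levels counting the root), so the depth is the number of divisions: log_2(256) = 8

The recursion tree depth is log_2(256) = 8. At each level, the problem size is divided by 2, so it takes 8 divisions to reduce to a base case of size 1. The algorithm makes 4 recursive calls at each level.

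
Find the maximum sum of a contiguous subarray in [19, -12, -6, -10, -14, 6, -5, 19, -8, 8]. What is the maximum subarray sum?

Using Kadane's algorithm on [19, -12, -6, -10, -14, 6, -5, 19, -8, 8]:

Scanning through the array:
Position 1 (value -12): max_ending_here = 7, max_so_far = 19
Position 2 (value -6): max_ending_here = 1, max_so_far = 19
Position 3 (value -10): max_ending_here = -9, max_so_far = 19
Position 4 (value -14): max_ending_here = -14, max_so_far = 19
Position 5 (value 6): max_ending_here = 6, max_so_far = 19
Position 6 (value -5): max_ending_here = 1, max_so_far = 19
Position 7 (value 19): max_ending_here = 20, max_so_far = 20
Position 8 (value -8): max_ending_here = 12, max_so_far = 20
Position 9 (value 8): max_ending_here = 20, max_so_far = 20

Maximum subarray: [6, -5, 19]
Maximum sum: 20

The maximum subarray is [6, -5, 19] with sum 20. This subarray runs from index 5 to index 7.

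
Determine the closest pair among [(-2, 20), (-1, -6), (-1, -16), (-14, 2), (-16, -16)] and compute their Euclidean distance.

Computing all pairwise distances among 5 points:

d((-2, 20), (-1, -6)) = 26.0192
d((-2, 20), (-1, -16)) = 36.0139
d((-2, 20), (-14, 2)) = 21.6333
d((-2, 20), (-16, -16)) = 38.6264
d((-1, -6), (-1, -16)) = 10.0 <-- minimum
d((-1, -6), (-14, 2)) = 15.2643
d((-1, -6), (-16, -16)) = 18.0278
d((-1, -16), (-14, 2)) = 22.2036
d((-1, -16), (-16, -16)) = 15.0
d((-14, 2), (-16, -16)) = 18.1108

Closest pair: (-1, -6) and (-1, -16) with distance 10.0

The closest pair is (-1, -6) and (-1, -16) with Euclidean distance 10.0. For 5 points, brute-force pairwise comparison is shown above. For large n, the divide-and-conquer algorithm (sort by x, recurse on halves, check the dividing strip) achieves O(n log n).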